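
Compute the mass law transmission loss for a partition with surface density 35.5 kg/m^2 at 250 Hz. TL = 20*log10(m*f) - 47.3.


m * f = 35.5 * 250 = 8875
20*log10(8875) = 78.9634 dB
TL = 78.9634 - 47.3 = 31.663 dB


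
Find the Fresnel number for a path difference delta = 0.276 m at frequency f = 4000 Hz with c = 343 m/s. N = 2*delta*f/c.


N = 2*delta*f/c = 2*delta/lambda, where lambda = c/f
lambda = 343 / 4000 = 0.08575 m
N = 2 * 0.276 / 0.08575 = 6.4373


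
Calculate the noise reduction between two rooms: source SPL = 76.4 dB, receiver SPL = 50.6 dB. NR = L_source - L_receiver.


NR = L_source - L_receiver (difference between source and receiving room levels)
NR = 76.4 - 50.6 = 25.8 dB


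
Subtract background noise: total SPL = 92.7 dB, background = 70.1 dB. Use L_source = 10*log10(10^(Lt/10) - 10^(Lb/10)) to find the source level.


10^(92.7/10) = 1.86209e+09
10^(70.1/10) = 1.02329e+07
Difference = 1.86209e+09 - 1.02329e+07 = 1.85186e+09
L_source = 10*log10(1.85186e+09) = 92.676 dB


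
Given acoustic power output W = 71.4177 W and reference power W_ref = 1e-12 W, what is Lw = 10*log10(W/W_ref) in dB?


W / W_ref = 71.4177 / 1e-12 = 7.14177e+13
Lw = 10 * log10(7.14177e+13) = 138.54 dB


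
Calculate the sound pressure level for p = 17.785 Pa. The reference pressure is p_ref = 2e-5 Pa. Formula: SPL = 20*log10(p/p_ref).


p / p_ref = 17.785 / 2e-5 = 889250
SPL = 20 * log10(889250) = 118.98 dB


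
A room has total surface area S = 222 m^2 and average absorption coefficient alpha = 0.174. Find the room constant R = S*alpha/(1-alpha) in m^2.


R = 222 * 0.174 / (1 - 0.174) = 46.765 m^2


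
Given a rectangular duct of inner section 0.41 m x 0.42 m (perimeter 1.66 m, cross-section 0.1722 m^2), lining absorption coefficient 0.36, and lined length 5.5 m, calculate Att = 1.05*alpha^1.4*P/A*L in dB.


alpha^1.4 = 0.36^1.4 = 0.239234
Attenuation rate = 1.05 * alpha^1.4 * P / A
= 1.05 * 0.239234 * 1.66 / 0.1722 = 2.42151 dB/m
Total Att = 2.42151 * 5.5 = 13.318 dB


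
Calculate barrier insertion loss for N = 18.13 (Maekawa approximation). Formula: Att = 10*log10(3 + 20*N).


3 + 20*N = 3 + 20*18.13 = 365.6
Att = 10*log10(365.6) = 25.63 dB


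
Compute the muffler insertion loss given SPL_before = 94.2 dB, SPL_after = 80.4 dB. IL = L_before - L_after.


Insertion loss = SPL without muffler - SPL with muffler
IL = 94.2 - 80.4 = 13.8 dB


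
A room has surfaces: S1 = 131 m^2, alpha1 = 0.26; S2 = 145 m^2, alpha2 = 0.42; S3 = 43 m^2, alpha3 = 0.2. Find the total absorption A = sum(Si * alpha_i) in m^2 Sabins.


131 * 0.26 = 34.06
145 * 0.42 = 60.9
43 * 0.2 = 8.6
A_total = 34.06 + 60.9 + 8.6 = 103.56 m^2


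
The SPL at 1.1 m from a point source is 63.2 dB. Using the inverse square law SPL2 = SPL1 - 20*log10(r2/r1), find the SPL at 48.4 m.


r2/r1 = 48.4/1.1 = 44
Correction = 20*log10(44) = 32.8691 dB
SPL2 = 63.2 - 32.8691 = 30.331 dB


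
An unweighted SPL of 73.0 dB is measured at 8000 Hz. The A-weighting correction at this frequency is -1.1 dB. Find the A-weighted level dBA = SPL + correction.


A-weighting table: 8000 Hz -> -1.1 dB correction
SPL_A = SPL + correction = 73.0 + (-1.1) = 71.9 dBA


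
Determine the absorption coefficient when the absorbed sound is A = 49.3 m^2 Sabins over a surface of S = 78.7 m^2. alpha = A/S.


Absorption coefficient = absorbed power / incident power
alpha = A / S = 49.3 / 78.7 = 0.62643


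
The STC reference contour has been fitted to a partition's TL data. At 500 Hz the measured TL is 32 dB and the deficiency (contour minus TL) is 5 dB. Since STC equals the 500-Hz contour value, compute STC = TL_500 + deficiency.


By ASTM E413, STC = value of the fitted reference contour at 500 Hz.
Contour value at 500 Hz = TL_500 + deficiency = 32 + 5 = 37
STC = 37


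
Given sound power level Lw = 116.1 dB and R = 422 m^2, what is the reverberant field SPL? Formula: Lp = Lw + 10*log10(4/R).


4/R = 4/422 = 0.00947867
Lp = 116.1 + 10*log10(0.00947867) = 95.867 dB


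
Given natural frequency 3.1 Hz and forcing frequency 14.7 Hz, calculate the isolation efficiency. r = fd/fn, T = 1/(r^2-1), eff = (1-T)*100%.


r = 14.7 / 3.1 = 4.74194
r^2 - 1 = 4.74194^2 - 1 = 21.486
T = 1/21.486 = 0.0465419
Efficiency = (1 - 0.0465419)*100 = 95.346 %


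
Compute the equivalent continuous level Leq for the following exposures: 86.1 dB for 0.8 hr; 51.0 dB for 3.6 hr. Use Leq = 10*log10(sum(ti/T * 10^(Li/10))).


T_total = 0.8 + 3.6 = 4.4 hr
(0.8/4.4) * 10^(86.1/10) = 7.40691e+07
(3.6/4.4) * 10^(51.0/10) = 103003
Sum = 7.40691e+07 + 103003 = 7.41721e+07
Leq = 10*log10(7.41721e+07) = 78.702 dB


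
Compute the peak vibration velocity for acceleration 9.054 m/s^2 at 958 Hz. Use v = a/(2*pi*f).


omega = 2*pi*f = 2*pi*958 = 6019.29 rad/s
v = a / omega = 9.054 / 6019.29 = 0.0015042 m/s


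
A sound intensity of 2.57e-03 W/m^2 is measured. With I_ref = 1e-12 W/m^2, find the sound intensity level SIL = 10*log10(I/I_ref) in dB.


I / I_ref = 2.57e-03 / 1e-12 = 2.57e+09
SIL = 10 * log10(2.57e+09) = 94.099 dB


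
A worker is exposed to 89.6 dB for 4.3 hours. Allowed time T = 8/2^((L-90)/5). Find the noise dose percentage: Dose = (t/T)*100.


T_allowed = 8 / 2^((89.6 - 90)/5) = 8.45614 hr
Dose = 4.3 / 8.45614 * 100 = 50.851 %


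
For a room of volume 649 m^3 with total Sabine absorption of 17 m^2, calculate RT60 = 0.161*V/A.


RT60 = 0.161 * 649 / 17 = 6.1464 s


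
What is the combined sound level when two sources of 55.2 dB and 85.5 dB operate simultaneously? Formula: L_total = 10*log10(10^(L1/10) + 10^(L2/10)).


10^(55.2/10) = 331131
10^(85.5/10) = 3.54813e+08
Sum = 331131 + 3.54813e+08 = 3.55144e+08
L_total = 10*log10(3.55144e+08) = 85.504 dB


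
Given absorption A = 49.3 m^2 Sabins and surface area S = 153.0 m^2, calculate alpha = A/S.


Absorption coefficient = absorbed power / incident power
alpha = A / S = 49.3 / 153.0 = 0.32222


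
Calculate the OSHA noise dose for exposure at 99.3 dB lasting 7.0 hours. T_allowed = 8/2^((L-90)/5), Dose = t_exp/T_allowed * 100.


T_allowed = 8 / 2^((99.3 - 90)/5) = 2.20381 hr
Dose = 7.0 / 2.20381 * 100 = 317.63 %


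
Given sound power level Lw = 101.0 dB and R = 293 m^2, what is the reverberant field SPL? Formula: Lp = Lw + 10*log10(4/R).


4/R = 4/293 = 0.0136519
Lp = 101.0 + 10*log10(0.0136519) = 82.352 dB


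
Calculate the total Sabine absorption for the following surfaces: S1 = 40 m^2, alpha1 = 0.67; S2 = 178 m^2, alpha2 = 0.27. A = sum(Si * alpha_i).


40 * 0.67 = 26.8
178 * 0.27 = 48.06
A_total = 26.8 + 48.06 = 74.86 m^2


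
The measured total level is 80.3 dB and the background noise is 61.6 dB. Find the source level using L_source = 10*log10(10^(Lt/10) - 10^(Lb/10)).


10^(80.3/10) = 1.07152e+08
10^(61.6/10) = 1.44544e+06
Difference = 1.07152e+08 - 1.44544e+06 = 1.05707e+08
L_source = 10*log10(1.05707e+08) = 80.241 dB


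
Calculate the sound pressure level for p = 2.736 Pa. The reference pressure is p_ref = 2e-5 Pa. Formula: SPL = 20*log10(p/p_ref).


p / p_ref = 2.736 / 2e-5 = 136800
SPL = 20 * log10(136800) = 102.72 dB


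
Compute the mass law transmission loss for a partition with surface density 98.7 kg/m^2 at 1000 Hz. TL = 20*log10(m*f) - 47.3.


m * f = 98.7 * 1000 = 98700
20*log10(98700) = 99.8863 dB
TL = 99.8863 - 47.3 = 52.586 dB


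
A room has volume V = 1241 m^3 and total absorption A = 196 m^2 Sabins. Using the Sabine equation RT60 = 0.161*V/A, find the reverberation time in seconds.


RT60 = 0.161 * 1241 / 196 = 1.0194 s


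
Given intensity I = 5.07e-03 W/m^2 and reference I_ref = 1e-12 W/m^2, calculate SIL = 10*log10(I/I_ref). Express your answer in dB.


I / I_ref = 5.07e-03 / 1e-12 = 5.07e+09
SIL = 10 * log10(5.07e+09) = 97.05 dB


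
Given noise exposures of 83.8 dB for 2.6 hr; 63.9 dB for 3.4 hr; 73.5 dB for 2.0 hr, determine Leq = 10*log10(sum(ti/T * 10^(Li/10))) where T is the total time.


T_total = 2.6 + 3.4 + 2.0 = 8.0 hr
(2.6/8.0) * 10^(83.8/10) = 7.79621e+07
(3.4/8.0) * 10^(63.9/10) = 1.04325e+06
(2.0/8.0) * 10^(73.5/10) = 5.5968e+06
Sum = 7.79621e+07 + 1.04325e+06 + 5.5968e+06 = 8.46022e+07
Leq = 10*log10(8.46022e+07) = 79.274 dB


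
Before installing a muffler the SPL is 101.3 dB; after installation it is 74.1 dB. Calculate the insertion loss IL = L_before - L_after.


Insertion loss = SPL without muffler - SPL with muffler
IL = 101.3 - 74.1 = 27.2 dB


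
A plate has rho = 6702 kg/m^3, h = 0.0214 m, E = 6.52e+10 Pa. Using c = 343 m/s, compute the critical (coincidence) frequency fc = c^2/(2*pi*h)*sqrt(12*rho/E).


12*rho/E = 12*6702/6.52e+10 = 1.2335e-06
sqrt(12*rho/E) = sqrt(1.2335e-06) = 0.00111063
c^2/(2*pi*h) = 343^2/(2*pi*0.0214) = 874973
fc = 874973 * 0.00111063 = 971.77 Hz


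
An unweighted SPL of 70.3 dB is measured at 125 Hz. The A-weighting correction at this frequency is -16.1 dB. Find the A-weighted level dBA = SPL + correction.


A-weighting table: 125 Hz -> -16.1 dB correction
SPL_A = SPL + correction = 70.3 + (-16.1) = 54.2 dBA


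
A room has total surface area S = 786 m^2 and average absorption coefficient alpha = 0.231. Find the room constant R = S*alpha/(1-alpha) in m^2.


R = 786 * 0.231 / (1 - 0.231) = 236.11 m^2


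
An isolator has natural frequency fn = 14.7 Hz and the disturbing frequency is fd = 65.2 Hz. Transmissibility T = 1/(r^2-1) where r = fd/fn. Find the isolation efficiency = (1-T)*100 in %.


r = 65.2 / 14.7 = 4.43537
r^2 - 1 = 4.43537^2 - 1 = 18.6725
T = 1/18.6725 = 0.0535547
Efficiency = (1 - 0.0535547)*100 = 94.645 %


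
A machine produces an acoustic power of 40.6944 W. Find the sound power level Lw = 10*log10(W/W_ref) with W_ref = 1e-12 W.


W / W_ref = 40.6944 / 1e-12 = 4.06944e+13
Lw = 10 * log10(4.06944e+13) = 136.1 dB


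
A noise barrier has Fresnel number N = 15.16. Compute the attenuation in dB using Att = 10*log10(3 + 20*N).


3 + 20*N = 3 + 20*15.16 = 306.2
Att = 10*log10(306.2) = 24.86 dB


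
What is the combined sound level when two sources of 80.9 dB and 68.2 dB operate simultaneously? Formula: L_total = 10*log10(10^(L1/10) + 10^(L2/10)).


10^(80.9/10) = 1.23027e+08
10^(68.2/10) = 6.60693e+06
Sum = 1.23027e+08 + 6.60693e+06 = 1.29634e+08
L_total = 10*log10(1.29634e+08) = 81.127 dB


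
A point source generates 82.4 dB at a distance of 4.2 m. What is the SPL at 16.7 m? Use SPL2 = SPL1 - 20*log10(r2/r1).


r2/r1 = 16.7/4.2 = 3.97619
Correction = 20*log10(3.97619) = 11.9893 dB
SPL2 = 82.4 - 11.9893 = 70.411 dB


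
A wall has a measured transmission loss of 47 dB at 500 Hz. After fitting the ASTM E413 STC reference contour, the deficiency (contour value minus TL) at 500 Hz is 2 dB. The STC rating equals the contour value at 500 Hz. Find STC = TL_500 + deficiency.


By ASTM E413, STC = value of the fitted reference contour at 500 Hz.
Contour value at 500 Hz = TL_500 + deficiency = 47 + 2 = 49
STC = 49


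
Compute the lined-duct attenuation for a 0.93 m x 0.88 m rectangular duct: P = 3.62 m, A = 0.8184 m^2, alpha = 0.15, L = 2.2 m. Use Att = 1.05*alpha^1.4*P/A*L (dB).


alpha^1.4 = 0.15^1.4 = 0.0702308
Attenuation rate = 1.05 * alpha^1.4 * P / A
= 1.05 * 0.0702308 * 3.62 / 0.8184 = 0.326182 dB/m
Total Att = 0.326182 * 2.2 = 0.7176 dB


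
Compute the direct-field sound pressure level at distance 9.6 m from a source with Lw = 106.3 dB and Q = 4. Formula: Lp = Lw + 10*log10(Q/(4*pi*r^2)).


4*pi*r^2 = 4*pi*9.6^2 = 1158.12 m^2
Q / (4*pi*r^2) = 4 / 1158.12 = 0.00345387
Lp = 106.3 + 10*log10(0.00345387) = 81.683 dB


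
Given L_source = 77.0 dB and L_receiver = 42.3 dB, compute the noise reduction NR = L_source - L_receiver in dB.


NR = L_source - L_receiver (difference between source and receiving room levels)
NR = 77.0 - 42.3 = 34.7 dB


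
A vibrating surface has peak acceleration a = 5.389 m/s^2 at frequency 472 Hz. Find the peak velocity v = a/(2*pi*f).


omega = 2*pi*f = 2*pi*472 = 2965.66 rad/s
v = a / omega = 5.389 / 2965.66 = 0.0018171 m/s


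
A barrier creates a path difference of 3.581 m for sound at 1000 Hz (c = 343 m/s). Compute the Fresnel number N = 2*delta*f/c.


N = 2*delta*f/c = 2*delta/lambda, where lambda = c/f
lambda = 343 / 1000 = 0.343 m
N = 2 * 3.581 / 0.343 = 20.88


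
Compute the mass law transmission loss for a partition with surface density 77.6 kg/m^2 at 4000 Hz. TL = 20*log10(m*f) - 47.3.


m * f = 77.6 * 4000 = 310400
20*log10(310400) = 109.838 dB
TL = 109.838 - 47.3 = 62.538 dB


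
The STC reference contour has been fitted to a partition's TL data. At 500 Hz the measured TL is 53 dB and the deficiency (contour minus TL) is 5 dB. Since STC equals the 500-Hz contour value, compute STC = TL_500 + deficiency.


By ASTM E413, STC = value of the fitted reference contour at 500 Hz.
Contour value at 500 Hz = TL_500 + deficiency = 53 + 5 = 58
STC = 58


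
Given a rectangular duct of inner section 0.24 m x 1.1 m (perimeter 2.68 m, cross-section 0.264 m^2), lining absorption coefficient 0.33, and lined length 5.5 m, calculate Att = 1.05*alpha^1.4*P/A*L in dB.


alpha^1.4 = 0.33^1.4 = 0.211797
Attenuation rate = 1.05 * alpha^1.4 * P / A
= 1.05 * 0.211797 * 2.68 / 0.264 = 2.25756 dB/m
Total Att = 2.25756 * 5.5 = 12.417 dB


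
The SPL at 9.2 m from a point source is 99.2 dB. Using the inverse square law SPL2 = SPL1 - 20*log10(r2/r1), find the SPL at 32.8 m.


r2/r1 = 32.8/9.2 = 3.56522
Correction = 20*log10(3.56522) = 11.0417 dB
SPL2 = 99.2 - 11.0417 = 88.158 dB


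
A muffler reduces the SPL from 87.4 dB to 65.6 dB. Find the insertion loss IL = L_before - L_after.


Insertion loss = SPL without muffler - SPL with muffler
IL = 87.4 - 65.6 = 21.8 dB


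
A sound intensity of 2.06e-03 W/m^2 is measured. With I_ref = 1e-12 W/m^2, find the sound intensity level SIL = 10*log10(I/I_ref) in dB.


I / I_ref = 2.06e-03 / 1e-12 = 2.06e+09
SIL = 10 * log10(2.06e+09) = 93.139 dB


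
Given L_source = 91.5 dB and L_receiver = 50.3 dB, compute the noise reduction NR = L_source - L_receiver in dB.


NR = L_source - L_receiver (difference between source and receiving room levels)
NR = 91.5 - 50.3 = 41.2 dB


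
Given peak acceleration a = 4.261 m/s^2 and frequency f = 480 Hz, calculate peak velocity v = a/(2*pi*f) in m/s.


omega = 2*pi*f = 2*pi*480 = 3015.93 rad/s
v = a / omega = 4.261 / 3015.93 = 0.0014128 m/s


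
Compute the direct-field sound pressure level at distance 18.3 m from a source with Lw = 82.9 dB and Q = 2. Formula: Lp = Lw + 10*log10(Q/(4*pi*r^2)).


4*pi*r^2 = 4*pi*18.3^2 = 4208.35 m^2
Q / (4*pi*r^2) = 2 / 4208.35 = 0.000475246
Lp = 82.9 + 10*log10(0.000475246) = 49.669 dB


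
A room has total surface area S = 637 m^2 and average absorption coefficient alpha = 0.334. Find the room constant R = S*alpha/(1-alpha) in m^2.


R = 637 * 0.334 / (1 - 0.334) = 319.46 m^2


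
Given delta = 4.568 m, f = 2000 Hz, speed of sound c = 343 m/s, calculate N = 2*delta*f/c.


N = 2*delta*f/c = 2*delta/lambda, where lambda = c/f
lambda = 343 / 2000 = 0.1715 m
N = 2 * 4.568 / 0.1715 = 53.271


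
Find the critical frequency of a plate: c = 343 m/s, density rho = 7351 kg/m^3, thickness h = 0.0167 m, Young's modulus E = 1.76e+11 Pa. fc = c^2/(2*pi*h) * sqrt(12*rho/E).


12*rho/E = 12*7351/1.76e+11 = 5.01205e-07
sqrt(12*rho/E) = sqrt(5.01205e-07) = 0.000707958
c^2/(2*pi*h) = 343^2/(2*pi*0.0167) = 1.12122e+06
fc = 1.12122e+06 * 0.000707958 = 793.78 Hz


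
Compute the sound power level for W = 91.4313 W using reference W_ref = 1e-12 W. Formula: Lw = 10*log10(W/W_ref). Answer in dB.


W / W_ref = 91.4313 / 1e-12 = 9.14313e+13
Lw = 10 * log10(9.14313e+13) = 139.61 dB


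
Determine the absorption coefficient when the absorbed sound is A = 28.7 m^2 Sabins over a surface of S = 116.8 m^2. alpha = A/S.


Absorption coefficient = absorbed power / incident power
alpha = A / S = 28.7 / 116.8 = 0.24572


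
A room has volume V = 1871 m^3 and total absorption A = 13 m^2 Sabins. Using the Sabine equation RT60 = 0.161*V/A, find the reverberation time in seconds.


RT60 = 0.161 * 1871 / 13 = 23.172 s


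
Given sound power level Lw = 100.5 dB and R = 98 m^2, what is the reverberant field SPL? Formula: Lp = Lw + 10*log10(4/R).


4/R = 4/98 = 0.0408163
Lp = 100.5 + 10*log10(0.0408163) = 86.608 dB


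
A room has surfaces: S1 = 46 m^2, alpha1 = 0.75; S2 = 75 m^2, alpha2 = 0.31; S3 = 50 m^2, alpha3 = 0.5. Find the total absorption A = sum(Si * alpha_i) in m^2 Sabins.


46 * 0.75 = 34.5
75 * 0.31 = 23.25
50 * 0.5 = 25
A_total = 34.5 + 23.25 + 25 = 82.75 m^2


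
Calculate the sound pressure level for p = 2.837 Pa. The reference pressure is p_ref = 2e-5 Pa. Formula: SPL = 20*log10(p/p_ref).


p / p_ref = 2.837 / 2e-5 = 141850
SPL = 20 * log10(141850) = 103.04 dB


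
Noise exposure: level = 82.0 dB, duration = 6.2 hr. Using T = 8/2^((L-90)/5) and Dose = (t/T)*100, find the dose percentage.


T_allowed = 8 / 2^((82.0 - 90)/5) = 24.2515 hr
Dose = 6.2 / 24.2515 * 100 = 25.565 %


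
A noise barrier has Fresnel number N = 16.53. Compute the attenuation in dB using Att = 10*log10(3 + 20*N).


3 + 20*N = 3 + 20*16.53 = 333.6
Att = 10*log10(333.6) = 25.232 dB


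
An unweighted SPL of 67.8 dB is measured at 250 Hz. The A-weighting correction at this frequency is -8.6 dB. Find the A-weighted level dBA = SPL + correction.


A-weighting table: 250 Hz -> -8.6 dB correction
SPL_A = SPL + correction = 67.8 + (-8.6) = 59.2 dBA


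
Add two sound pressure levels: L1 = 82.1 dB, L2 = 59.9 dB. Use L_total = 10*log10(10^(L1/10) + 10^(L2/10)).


10^(82.1/10) = 1.62181e+08
10^(59.9/10) = 977237
Sum = 1.62181e+08 + 977237 = 1.63158e+08
L_total = 10*log10(1.63158e+08) = 82.126 dB


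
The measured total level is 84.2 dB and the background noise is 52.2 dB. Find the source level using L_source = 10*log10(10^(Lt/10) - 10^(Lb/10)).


10^(84.2/10) = 2.63027e+08
10^(52.2/10) = 165959
Difference = 2.63027e+08 - 165959 = 2.62861e+08
L_source = 10*log10(2.62861e+08) = 84.197 dB


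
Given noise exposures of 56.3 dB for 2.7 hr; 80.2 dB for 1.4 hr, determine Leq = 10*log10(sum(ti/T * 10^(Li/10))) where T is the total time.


T_total = 2.7 + 1.4 = 4.1 hr
(2.7/4.1) * 10^(56.3/10) = 280918
(1.4/4.1) * 10^(80.2/10) = 3.57556e+07
Sum = 280918 + 3.57556e+07 = 3.60365e+07
Leq = 10*log10(3.60365e+07) = 75.567 dB


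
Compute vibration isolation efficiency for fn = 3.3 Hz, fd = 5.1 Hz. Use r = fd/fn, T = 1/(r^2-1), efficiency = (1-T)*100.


r = 5.1 / 3.3 = 1.54545
r^2 - 1 = 1.54545^2 - 1 = 1.38842
T = 1/1.38842 = 0.720243
Efficiency = (1 - 0.720243)*100 = 27.976 %


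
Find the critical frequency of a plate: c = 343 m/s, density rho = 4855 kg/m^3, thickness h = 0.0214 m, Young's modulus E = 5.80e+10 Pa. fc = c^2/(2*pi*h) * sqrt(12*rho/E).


12*rho/E = 12*4855/5.80e+10 = 1.00448e-06
sqrt(12*rho/E) = sqrt(1.00448e-06) = 0.00100224
c^2/(2*pi*h) = 343^2/(2*pi*0.0214) = 874973
fc = 874973 * 0.00100224 = 876.93 Hz


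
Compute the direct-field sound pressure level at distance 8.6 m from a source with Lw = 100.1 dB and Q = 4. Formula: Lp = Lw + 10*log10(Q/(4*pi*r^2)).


4*pi*r^2 = 4*pi*8.6^2 = 929.409 m^2
Q / (4*pi*r^2) = 4 / 929.409 = 0.00430381
Lp = 100.1 + 10*log10(0.00430381) = 76.439 dB


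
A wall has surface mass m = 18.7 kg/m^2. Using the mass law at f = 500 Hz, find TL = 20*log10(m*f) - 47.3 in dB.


m * f = 18.7 * 500 = 9350
20*log10(9350) = 79.4162 dB
TL = 79.4162 - 47.3 = 32.116 dB


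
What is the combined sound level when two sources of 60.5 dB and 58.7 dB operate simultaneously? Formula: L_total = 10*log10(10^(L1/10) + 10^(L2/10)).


10^(60.5/10) = 1.12202e+06
10^(58.7/10) = 741310
Sum = 1.12202e+06 + 741310 = 1.86333e+06
L_total = 10*log10(1.86333e+06) = 62.703 dB


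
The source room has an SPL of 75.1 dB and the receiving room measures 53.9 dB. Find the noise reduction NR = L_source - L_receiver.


NR = L_source - L_receiver (difference between source and receiving room levels)
NR = 75.1 - 53.9 = 21.2 dB


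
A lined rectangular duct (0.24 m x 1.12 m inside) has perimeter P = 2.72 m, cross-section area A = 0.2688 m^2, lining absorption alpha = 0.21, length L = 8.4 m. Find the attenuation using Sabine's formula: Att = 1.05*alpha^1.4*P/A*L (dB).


alpha^1.4 = 0.21^1.4 = 0.112488
Attenuation rate = 1.05 * alpha^1.4 * P / A
= 1.05 * 0.112488 * 2.72 / 0.2688 = 1.19519 dB/m
Total Att = 1.19519 * 8.4 = 10.04 dB


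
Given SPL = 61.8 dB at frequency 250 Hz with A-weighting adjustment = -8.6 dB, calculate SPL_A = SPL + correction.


A-weighting table: 250 Hz -> -8.6 dB correction
SPL_A = SPL + correction = 61.8 + (-8.6) = 53.2 dBA


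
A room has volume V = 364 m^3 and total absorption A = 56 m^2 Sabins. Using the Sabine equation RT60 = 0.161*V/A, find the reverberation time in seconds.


RT60 = 0.161 * 364 / 56 = 1.0465 s


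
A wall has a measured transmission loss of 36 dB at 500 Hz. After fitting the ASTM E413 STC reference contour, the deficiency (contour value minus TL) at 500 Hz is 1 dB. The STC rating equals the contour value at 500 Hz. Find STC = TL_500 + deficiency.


By ASTM E413, STC = value of the fitted reference contour at 500 Hz.
Contour value at 500 Hz = TL_500 + deficiency = 36 + 1 = 37
STC = 37


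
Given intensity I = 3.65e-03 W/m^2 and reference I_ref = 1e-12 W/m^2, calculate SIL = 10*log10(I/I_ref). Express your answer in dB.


I / I_ref = 3.65e-03 / 1e-12 = 3.65e+09
SIL = 10 * log10(3.65e+09) = 95.623 dB


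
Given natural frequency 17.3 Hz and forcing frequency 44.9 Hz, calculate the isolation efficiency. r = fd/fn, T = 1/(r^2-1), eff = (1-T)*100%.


r = 44.9 / 17.3 = 2.59538
r^2 - 1 = 2.59538^2 - 1 = 5.736
T = 1/5.736 = 0.174338
Efficiency = (1 - 0.174338)*100 = 82.566 %


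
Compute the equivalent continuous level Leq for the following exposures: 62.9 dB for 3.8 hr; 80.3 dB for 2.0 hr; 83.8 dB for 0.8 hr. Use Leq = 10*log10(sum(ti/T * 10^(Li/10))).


T_total = 3.8 + 2.0 + 0.8 = 6.6 hr
(3.8/6.6) * 10^(62.9/10) = 1.12264e+06
(2.0/6.6) * 10^(80.3/10) = 3.24703e+07
(0.8/6.6) * 10^(83.8/10) = 2.90768e+07
Sum = 1.12264e+06 + 3.24703e+07 + 2.90768e+07 = 6.26697e+07
Leq = 10*log10(6.26697e+07) = 77.971 dB


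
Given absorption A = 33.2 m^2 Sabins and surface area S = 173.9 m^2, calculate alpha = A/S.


Absorption coefficient = absorbed power / incident power
alpha = A / S = 33.2 / 173.9 = 0.19091


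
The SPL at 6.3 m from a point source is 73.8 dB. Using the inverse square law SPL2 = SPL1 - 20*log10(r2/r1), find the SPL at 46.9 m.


r2/r1 = 46.9/6.3 = 7.44444
Correction = 20*log10(7.44444) = 17.4366 dB
SPL2 = 73.8 - 17.4366 = 56.363 dB


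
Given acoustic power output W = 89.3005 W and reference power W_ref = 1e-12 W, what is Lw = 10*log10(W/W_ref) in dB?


W / W_ref = 89.3005 / 1e-12 = 8.93005e+13
Lw = 10 * log10(8.93005e+13) = 139.51 dB


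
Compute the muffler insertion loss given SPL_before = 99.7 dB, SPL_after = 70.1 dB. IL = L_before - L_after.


Insertion loss = SPL without muffler - SPL with muffler
IL = 99.7 - 70.1 = 29.6 dB


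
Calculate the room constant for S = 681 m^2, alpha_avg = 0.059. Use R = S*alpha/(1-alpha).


R = 681 * 0.059 / (1 - 0.059) = 42.698 m^2


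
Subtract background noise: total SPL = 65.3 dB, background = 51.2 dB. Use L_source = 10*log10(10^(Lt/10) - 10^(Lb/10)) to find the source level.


10^(65.3/10) = 3.38844e+06
10^(51.2/10) = 131826
Difference = 3.38844e+06 - 131826 = 3.25661e+06
L_source = 10*log10(3.25661e+06) = 65.128 dB


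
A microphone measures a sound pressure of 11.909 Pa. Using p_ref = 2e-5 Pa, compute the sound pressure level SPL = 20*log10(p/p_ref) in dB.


p / p_ref = 11.909 / 2e-5 = 595450
SPL = 20 * log10(595450) = 115.5 dB


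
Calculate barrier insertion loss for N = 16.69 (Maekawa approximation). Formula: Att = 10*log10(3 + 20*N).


3 + 20*N = 3 + 20*16.69 = 336.8
Att = 10*log10(336.8) = 25.274 dB


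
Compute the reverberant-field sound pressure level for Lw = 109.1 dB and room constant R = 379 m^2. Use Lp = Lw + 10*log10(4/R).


4/R = 4/379 = 0.0105541
Lp = 109.1 + 10*log10(0.0105541) = 89.334 dB


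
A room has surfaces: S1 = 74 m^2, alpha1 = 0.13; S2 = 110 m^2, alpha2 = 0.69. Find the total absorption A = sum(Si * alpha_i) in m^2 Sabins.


74 * 0.13 = 9.62
110 * 0.69 = 75.9
A_total = 9.62 + 75.9 = 85.52 m^2


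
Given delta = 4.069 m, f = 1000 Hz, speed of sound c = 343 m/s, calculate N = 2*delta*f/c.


N = 2*delta*f/c = 2*delta/lambda, where lambda = c/f
lambda = 343 / 1000 = 0.343 m
N = 2 * 4.069 / 0.343 = 23.726


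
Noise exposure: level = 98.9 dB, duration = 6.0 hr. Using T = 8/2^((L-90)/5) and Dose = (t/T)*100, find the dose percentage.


T_allowed = 8 / 2^((98.9 - 90)/5) = 2.32947 hr
Dose = 6.0 / 2.32947 * 100 = 257.57 %


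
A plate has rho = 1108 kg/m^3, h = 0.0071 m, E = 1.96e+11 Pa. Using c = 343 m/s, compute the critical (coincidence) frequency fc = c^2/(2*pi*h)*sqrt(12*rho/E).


12*rho/E = 12*1108/1.96e+11 = 6.78367e-08
sqrt(12*rho/E) = sqrt(6.78367e-08) = 0.000260455
c^2/(2*pi*h) = 343^2/(2*pi*0.0071) = 2.63724e+06
fc = 2.63724e+06 * 0.000260455 = 686.88 Hz


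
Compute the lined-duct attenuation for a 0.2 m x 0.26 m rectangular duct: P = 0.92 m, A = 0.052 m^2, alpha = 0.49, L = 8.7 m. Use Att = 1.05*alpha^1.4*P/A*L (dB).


alpha^1.4 = 0.49^1.4 = 0.368362
Attenuation rate = 1.05 * alpha^1.4 * P / A
= 1.05 * 0.368362 * 0.92 / 0.052 = 6.84303 dB/m
Total Att = 6.84303 * 8.7 = 59.534 dB


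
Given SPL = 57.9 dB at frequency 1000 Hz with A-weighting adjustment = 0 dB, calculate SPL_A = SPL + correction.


A-weighting table: 1000 Hz -> 0 dB correction
SPL_A = SPL + correction = 57.9 + (0) = 57.9 dBA


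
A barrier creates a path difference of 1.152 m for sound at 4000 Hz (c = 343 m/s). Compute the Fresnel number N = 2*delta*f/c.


N = 2*delta*f/c = 2*delta/lambda, where lambda = c/f
lambda = 343 / 4000 = 0.08575 m
N = 2 * 1.152 / 0.08575 = 26.869


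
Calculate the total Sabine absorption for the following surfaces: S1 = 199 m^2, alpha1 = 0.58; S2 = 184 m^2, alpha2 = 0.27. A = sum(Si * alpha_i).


199 * 0.58 = 115.42
184 * 0.27 = 49.68
A_total = 115.42 + 49.68 = 165.1 m^2


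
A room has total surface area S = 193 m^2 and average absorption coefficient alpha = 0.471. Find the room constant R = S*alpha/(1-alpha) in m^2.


R = 193 * 0.471 / (1 - 0.471) = 171.84 m^2


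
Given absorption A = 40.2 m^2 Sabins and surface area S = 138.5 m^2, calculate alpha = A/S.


Absorption coefficient = absorbed power / incident power
alpha = A / S = 40.2 / 138.5 = 0.29025


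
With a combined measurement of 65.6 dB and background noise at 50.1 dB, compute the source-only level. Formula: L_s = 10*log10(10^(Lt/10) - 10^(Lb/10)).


10^(65.6/10) = 3.63078e+06
10^(50.1/10) = 102329
Difference = 3.63078e+06 - 102329 = 3.52845e+06
L_source = 10*log10(3.52845e+06) = 65.476 dB


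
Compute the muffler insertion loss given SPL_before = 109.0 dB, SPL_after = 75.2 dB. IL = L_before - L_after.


Insertion loss = SPL without muffler - SPL with muffler
IL = 109.0 - 75.2 = 33.8 dB


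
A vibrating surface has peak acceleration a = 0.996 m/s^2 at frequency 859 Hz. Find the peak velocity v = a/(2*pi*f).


omega = 2*pi*f = 2*pi*859 = 5397.26 rad/s
v = a / omega = 0.996 / 5397.26 = 0.00018454 m/s


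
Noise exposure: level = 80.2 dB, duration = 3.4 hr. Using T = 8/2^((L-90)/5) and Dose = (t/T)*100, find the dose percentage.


T_allowed = 8 / 2^((80.2 - 90)/5) = 31.125 hr
Dose = 3.4 / 31.125 * 100 = 10.924 %


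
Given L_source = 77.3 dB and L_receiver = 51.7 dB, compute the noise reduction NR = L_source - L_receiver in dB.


NR = L_source - L_receiver (difference between source and receiving room levels)
NR = 77.3 - 51.7 = 25.6 dB


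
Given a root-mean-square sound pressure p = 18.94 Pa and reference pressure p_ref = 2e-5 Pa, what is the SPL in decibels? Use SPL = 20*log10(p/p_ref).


p / p_ref = 18.94 / 2e-5 = 947000
SPL = 20 * log10(947000) = 119.53 dB


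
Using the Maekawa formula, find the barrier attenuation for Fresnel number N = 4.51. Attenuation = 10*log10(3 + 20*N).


3 + 20*N = 3 + 20*4.51 = 93.2
Att = 10*log10(93.2) = 19.694 dB


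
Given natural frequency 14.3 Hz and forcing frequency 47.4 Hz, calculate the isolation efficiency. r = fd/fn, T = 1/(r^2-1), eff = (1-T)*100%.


r = 47.4 / 14.3 = 3.31469
r^2 - 1 = 3.31469^2 - 1 = 9.98717
T = 1/9.98717 = 0.100128
Efficiency = (1 - 0.100128)*100 = 89.987 %


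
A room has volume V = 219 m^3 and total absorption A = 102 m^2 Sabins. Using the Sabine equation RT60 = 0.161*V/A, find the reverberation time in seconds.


RT60 = 0.161 * 219 / 102 = 0.34568 s


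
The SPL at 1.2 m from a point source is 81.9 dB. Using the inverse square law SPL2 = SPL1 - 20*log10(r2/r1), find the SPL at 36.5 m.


r2/r1 = 36.5/1.2 = 30.4167
Correction = 20*log10(30.4167) = 29.6622 dB
SPL2 = 81.9 - 29.6622 = 52.238 dB


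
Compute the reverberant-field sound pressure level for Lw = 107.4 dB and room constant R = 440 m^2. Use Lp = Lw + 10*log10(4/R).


4/R = 4/440 = 0.00909091
Lp = 107.4 + 10*log10(0.00909091) = 86.986 dB


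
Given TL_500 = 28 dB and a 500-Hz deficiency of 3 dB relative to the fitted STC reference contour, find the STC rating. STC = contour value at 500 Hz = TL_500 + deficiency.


By ASTM E413, STC = value of the fitted reference contour at 500 Hz.
Contour value at 500 Hz = TL_500 + deficiency = 28 + 3 = 31
STC = 31


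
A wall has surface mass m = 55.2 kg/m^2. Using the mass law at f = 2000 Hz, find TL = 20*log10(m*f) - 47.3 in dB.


m * f = 55.2 * 2000 = 110400
20*log10(110400) = 100.859 dB
TL = 100.859 - 47.3 = 53.559 dB


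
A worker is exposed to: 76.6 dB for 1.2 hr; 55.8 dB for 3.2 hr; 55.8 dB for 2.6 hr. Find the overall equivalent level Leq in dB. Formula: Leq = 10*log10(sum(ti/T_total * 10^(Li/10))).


T_total = 1.2 + 3.2 + 2.6 = 7.0 hr
(1.2/7.0) * 10^(76.6/10) = 7.8358e+06
(3.2/7.0) * 10^(55.8/10) = 173801
(2.6/7.0) * 10^(55.8/10) = 141213
Sum = 7.8358e+06 + 173801 + 141213 = 8.15081e+06
Leq = 10*log10(8.15081e+06) = 69.112 dB


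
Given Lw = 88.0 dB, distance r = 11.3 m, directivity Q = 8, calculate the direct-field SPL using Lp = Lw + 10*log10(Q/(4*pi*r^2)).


4*pi*r^2 = 4*pi*11.3^2 = 1604.6 m^2
Q / (4*pi*r^2) = 8 / 1604.6 = 0.00498567
Lp = 88.0 + 10*log10(0.00498567) = 64.977 dB


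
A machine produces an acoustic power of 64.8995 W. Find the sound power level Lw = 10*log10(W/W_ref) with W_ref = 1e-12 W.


W / W_ref = 64.8995 / 1e-12 = 6.48995e+13
Lw = 10 * log10(6.48995e+13) = 138.12 dB


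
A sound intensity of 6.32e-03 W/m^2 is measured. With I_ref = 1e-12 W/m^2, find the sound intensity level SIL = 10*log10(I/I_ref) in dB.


I / I_ref = 6.32e-03 / 1e-12 = 6.32e+09
SIL = 10 * log10(6.32e+09) = 98.007 dB


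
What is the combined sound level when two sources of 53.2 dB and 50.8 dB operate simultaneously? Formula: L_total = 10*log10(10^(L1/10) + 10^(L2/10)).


10^(53.2/10) = 208930
10^(50.8/10) = 120226
Sum = 208930 + 120226 = 329156
L_total = 10*log10(329156) = 55.174 dB


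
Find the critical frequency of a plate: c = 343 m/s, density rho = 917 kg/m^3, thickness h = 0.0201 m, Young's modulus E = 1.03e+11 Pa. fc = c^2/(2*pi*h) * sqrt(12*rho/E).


12*rho/E = 12*917/1.03e+11 = 1.06835e-07
sqrt(12*rho/E) = sqrt(1.06835e-07) = 0.000326856
c^2/(2*pi*h) = 343^2/(2*pi*0.0201) = 931563
fc = 931563 * 0.000326856 = 304.49 Hz


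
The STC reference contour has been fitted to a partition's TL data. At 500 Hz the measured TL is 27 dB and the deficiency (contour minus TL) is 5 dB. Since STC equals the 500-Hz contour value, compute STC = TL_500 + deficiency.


By ASTM E413, STC = value of the fitted reference contour at 500 Hz.
Contour value at 500 Hz = TL_500 + deficiency = 27 + 5 = 32
STC = 32


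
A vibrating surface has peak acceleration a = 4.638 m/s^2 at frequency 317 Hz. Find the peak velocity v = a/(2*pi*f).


omega = 2*pi*f = 2*pi*317 = 1991.77 rad/s
v = a / omega = 4.638 / 1991.77 = 0.0023286 m/s


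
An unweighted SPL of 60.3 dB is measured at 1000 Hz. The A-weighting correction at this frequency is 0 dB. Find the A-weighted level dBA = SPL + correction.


A-weighting table: 1000 Hz -> 0 dB correction
SPL_A = SPL + correction = 60.3 + (0) = 60.3 dBA


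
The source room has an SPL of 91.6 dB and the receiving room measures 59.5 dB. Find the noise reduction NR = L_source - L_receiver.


NR = L_source - L_receiver (difference between source and receiving room levels)
NR = 91.6 - 59.5 = 32.1 dB


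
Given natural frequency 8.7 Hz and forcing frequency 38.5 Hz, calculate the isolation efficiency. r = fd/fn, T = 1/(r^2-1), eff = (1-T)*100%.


r = 38.5 / 8.7 = 4.42529
r^2 - 1 = 4.42529^2 - 1 = 18.5832
T = 1/18.5832 = 0.053812
Efficiency = (1 - 0.053812)*100 = 94.619 %


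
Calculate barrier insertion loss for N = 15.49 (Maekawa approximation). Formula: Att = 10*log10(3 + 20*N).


3 + 20*N = 3 + 20*15.49 = 312.8
Att = 10*log10(312.8) = 24.953 dB


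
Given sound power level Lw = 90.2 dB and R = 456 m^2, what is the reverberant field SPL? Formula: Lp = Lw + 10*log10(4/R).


4/R = 4/456 = 0.00877193
Lp = 90.2 + 10*log10(0.00877193) = 69.631 dB


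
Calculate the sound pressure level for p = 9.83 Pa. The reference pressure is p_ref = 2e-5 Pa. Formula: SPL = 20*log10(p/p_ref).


p / p_ref = 9.83 / 2e-5 = 491500
SPL = 20 * log10(491500) = 113.83 dB


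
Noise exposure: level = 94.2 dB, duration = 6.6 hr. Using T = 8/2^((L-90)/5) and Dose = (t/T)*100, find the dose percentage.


T_allowed = 8 / 2^((94.2 - 90)/5) = 4.46915 hr
Dose = 6.6 / 4.46915 * 100 = 147.68 %


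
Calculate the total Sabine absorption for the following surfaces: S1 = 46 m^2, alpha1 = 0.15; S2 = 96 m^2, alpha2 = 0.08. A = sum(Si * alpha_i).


46 * 0.15 = 6.9
96 * 0.08 = 7.68
A_total = 6.9 + 7.68 = 14.58 m^2


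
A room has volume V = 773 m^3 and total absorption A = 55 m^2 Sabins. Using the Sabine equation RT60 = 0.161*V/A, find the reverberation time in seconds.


RT60 = 0.161 * 773 / 55 = 2.2628 s


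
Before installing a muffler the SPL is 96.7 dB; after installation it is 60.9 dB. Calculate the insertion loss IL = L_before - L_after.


Insertion loss = SPL without muffler - SPL with muffler
IL = 96.7 - 60.9 = 35.8 dB


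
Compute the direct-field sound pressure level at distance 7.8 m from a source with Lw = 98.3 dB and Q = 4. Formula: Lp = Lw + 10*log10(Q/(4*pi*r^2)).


4*pi*r^2 = 4*pi*7.8^2 = 764.538 m^2
Q / (4*pi*r^2) = 4 / 764.538 = 0.00523192
Lp = 98.3 + 10*log10(0.00523192) = 75.487 dB


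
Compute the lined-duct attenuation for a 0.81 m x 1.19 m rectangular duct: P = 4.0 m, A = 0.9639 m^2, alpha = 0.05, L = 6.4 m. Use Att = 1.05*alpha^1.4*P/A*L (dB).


alpha^1.4 = 0.05^1.4 = 0.0150854
Attenuation rate = 1.05 * alpha^1.4 * P / A
= 1.05 * 0.0150854 * 4.0 / 0.9639 = 0.0657316 dB/m
Total Att = 0.0657316 * 6.4 = 0.42068 dB


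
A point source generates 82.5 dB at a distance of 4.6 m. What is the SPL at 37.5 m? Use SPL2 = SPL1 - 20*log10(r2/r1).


r2/r1 = 37.5/4.6 = 8.15217
Correction = 20*log10(8.15217) = 18.2255 dB
SPL2 = 82.5 - 18.2255 = 64.275 dB


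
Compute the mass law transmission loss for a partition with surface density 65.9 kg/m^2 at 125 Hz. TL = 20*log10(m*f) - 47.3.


m * f = 65.9 * 125 = 8237.5
20*log10(8237.5) = 78.3159 dB
TL = 78.3159 - 47.3 = 31.016 dB


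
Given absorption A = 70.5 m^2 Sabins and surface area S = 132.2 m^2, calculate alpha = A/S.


Absorption coefficient = absorbed power / incident power
alpha = A / S = 70.5 / 132.2 = 0.53328


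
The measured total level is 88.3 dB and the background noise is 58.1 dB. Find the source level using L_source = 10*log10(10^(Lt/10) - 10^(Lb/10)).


10^(88.3/10) = 6.76083e+08
10^(58.1/10) = 645654
Difference = 6.76083e+08 - 645654 = 6.75437e+08
L_source = 10*log10(6.75437e+08) = 88.296 dB


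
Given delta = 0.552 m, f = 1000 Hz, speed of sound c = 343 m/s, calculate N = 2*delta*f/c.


N = 2*delta*f/c = 2*delta/lambda, where lambda = c/f
lambda = 343 / 1000 = 0.343 m
N = 2 * 0.552 / 0.343 = 3.2187


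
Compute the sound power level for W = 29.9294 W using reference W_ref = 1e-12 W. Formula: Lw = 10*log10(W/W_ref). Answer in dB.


W / W_ref = 29.9294 / 1e-12 = 2.99294e+13
Lw = 10 * log10(2.99294e+13) = 134.76 dB


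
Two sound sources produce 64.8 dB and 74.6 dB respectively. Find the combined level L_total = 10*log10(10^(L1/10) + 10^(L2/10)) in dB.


10^(64.8/10) = 3.01995e+06
10^(74.6/10) = 2.88403e+07
Sum = 3.01995e+06 + 2.88403e+07 = 3.18602e+07
L_total = 10*log10(3.18602e+07) = 75.032 dB


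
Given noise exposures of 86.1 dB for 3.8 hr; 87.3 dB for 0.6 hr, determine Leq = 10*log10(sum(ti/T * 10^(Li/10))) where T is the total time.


T_total = 3.8 + 0.6 = 4.4 hr
(3.8/4.4) * 10^(86.1/10) = 3.51828e+08
(0.6/4.4) * 10^(87.3/10) = 7.32316e+07
Sum = 3.51828e+08 + 7.32316e+07 = 4.2506e+08
Leq = 10*log10(4.2506e+08) = 86.285 dB


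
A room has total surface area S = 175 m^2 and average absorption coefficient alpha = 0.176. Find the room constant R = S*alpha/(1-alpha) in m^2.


R = 175 * 0.176 / (1 - 0.176) = 37.379 m^2


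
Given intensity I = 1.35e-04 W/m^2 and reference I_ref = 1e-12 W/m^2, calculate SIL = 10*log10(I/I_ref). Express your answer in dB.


I / I_ref = 1.35e-04 / 1e-12 = 1.35e+08
SIL = 10 * log10(1.35e+08) = 81.303 dB


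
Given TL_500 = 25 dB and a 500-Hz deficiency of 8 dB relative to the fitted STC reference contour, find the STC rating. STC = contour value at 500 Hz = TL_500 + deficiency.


By ASTM E413, STC = value of the fitted reference contour at 500 Hz.
Contour value at 500 Hz = TL_500 + deficiency = 25 + 8 = 33
STC = 33


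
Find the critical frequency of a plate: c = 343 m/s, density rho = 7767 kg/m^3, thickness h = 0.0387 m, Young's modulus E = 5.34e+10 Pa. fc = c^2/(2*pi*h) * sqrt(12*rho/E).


12*rho/E = 12*7767/5.34e+10 = 1.74539e-06
sqrt(12*rho/E) = sqrt(1.74539e-06) = 0.00132113
c^2/(2*pi*h) = 343^2/(2*pi*0.0387) = 483835
fc = 483835 * 0.00132113 = 639.21 Hz


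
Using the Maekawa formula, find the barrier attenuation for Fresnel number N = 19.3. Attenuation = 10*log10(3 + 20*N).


3 + 20*N = 3 + 20*19.3 = 389
Att = 10*log10(389) = 25.899 dB


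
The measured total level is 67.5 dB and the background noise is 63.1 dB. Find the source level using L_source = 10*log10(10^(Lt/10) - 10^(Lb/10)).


10^(67.5/10) = 5.62341e+06
10^(63.1/10) = 2.04174e+06
Difference = 5.62341e+06 - 2.04174e+06 = 3.58167e+06
L_source = 10*log10(3.58167e+06) = 65.541 dB


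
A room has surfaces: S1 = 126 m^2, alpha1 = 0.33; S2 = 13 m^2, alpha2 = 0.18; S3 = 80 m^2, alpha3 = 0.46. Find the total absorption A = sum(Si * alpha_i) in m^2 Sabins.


126 * 0.33 = 41.58
13 * 0.18 = 2.34
80 * 0.46 = 36.8
A_total = 41.58 + 2.34 + 36.8 = 80.72 m^2


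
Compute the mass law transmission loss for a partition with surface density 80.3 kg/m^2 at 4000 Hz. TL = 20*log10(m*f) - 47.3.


m * f = 80.3 * 4000 = 321200
20*log10(321200) = 110.136 dB
TL = 110.136 - 47.3 = 62.836 dB


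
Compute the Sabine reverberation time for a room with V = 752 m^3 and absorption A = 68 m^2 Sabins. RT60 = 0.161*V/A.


RT60 = 0.161 * 752 / 68 = 1.7805 s


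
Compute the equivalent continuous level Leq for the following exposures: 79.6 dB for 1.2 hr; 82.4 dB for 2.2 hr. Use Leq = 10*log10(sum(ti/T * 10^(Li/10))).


T_total = 1.2 + 2.2 = 3.4 hr
(1.2/3.4) * 10^(79.6/10) = 3.21886e+07
(2.2/3.4) * 10^(82.4/10) = 1.12446e+08
Sum = 3.21886e+07 + 1.12446e+08 = 1.44635e+08
Leq = 10*log10(1.44635e+08) = 81.603 dB


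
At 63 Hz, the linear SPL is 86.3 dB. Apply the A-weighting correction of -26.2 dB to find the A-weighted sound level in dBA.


A-weighting table: 63 Hz -> -26.2 dB correction
SPL_A = SPL + correction = 86.3 + (-26.2) = 60.1 dBA
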